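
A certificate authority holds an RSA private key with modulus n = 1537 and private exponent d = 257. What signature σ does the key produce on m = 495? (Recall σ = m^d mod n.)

1511

m^2 ≡ 495^2 = 245025 ≡ 642
m^4 ≡ 642^2 = 412164 ≡ 248
m^8 ≡ 248^2 = 61504 ≡ 24
m^16 ≡ 24^2 = 576
m^32 ≡ 576^2 = 331776 ≡ 1321
m^64 ≡ 1321^2 = 1745041 ≡ 546
m^128 ≡ 546^2 = 298116 ≡ 1475
m^256 ≡ 1475^2 = 2175625 ≡ 770
257 = 256 + 1, so m^257 ≡ 770·495 ≡ 1511 (mod 1537)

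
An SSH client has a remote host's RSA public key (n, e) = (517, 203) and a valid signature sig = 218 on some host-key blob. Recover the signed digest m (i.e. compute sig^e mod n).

sig^203 mod 517 = 399

399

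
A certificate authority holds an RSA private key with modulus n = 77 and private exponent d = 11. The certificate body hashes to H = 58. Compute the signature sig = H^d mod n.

H^2 ≡ 58^2 = 3364 ≡ 53
H^4 ≡ 53^2 = 2809 ≡ 37
H^8 ≡ 37^2 = 1369 ≡ 60
11 = 8 + 2 + 1, so H^11 ≡ 60·53·58 ≡ 25 (mod 77)

25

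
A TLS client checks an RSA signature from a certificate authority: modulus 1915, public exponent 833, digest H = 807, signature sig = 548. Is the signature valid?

sig^2 ≡ 548^2 = 300304 ≡ 1564
sig^4 ≡ 1564^2 = 2446096 ≡ 641
sig^8 ≡ 641^2 = 410881 ≡ 1071
sig^16 ≡ 1071^2 = 1147041 ≡ 1871
sig^32 ≡ 1871^2 = 3500641 ≡ 21
sig^64 ≡ 21^2 = 441
sig^128 ≡ 441^2 = 194481 ≡ 1066
sig^256 ≡ 1066^2 = 1136356 ≡ 761
sig^512 ≡ 761^2 = 579121 ≡ 791
833 = 512 + 256 + 64 + 1, so sig^833 ≡ 791·761·441·548 ≡ 1008 (mod 1915)
sig^833 mod 1915 = 1008, but H = 807.

invalid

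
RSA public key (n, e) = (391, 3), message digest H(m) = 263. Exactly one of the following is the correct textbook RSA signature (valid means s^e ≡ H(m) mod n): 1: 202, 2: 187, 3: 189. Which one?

3

Candidate 1: Squares mod 391: 202^1≡202, 202^2≡140; 3 = 2 + 1, so 202^3 ≡ 140·202 ≡ 128 (mod 391)
Candidate 2: Squares mod 391: 187^1≡187, 187^2≡170; 3 = 2 + 1, so 187^3 ≡ 170·187 ≡ 119 (mod 391)
Candidate 3: Squares mod 391: 189^1≡189, 189^2≡140; 3 = 2 + 1, so 189^3 ≡ 140·189 ≡ 263 (mod 391)
  → matches H(m) = 263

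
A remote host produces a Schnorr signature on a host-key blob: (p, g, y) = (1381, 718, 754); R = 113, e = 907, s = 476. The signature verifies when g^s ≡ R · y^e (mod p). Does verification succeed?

fails

g^s mod p:
Squares mod 1381: 718^1≡718, 718^2≡411, 718^4≡439, 718^8≡762, 718^16≡624, 718^32≡1315, 718^64≡213, 718^128≡1177, 718^256≡186
476 = 256 + 128 + 64 + 16 + 8 + 4, so 718^476 ≡ 186·1177·213·624·762·439 ≡ 821 (mod 1381)
R · y^e mod p:
Squares mod 1381: 754^1≡754, 754^2≡925, 754^4≡786, 754^8≡489, 754^16≡208, 754^32≡453, 754^64≡821, 754^128≡113, 754^256≡340, 754^512≡977
907 = 512 + 256 + 128 + 8 + 2 + 1, so 754^907 ≡ 977·340·113·489·925·754 ≡ 1271 (mod 1381)
113·1271 = 143623 ≡ 1380 (mod 1381)
821 ≠ 1380; the check fails.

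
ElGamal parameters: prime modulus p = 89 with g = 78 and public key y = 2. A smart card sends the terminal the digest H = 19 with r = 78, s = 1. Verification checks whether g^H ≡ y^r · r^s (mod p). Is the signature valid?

Left side g^H mod p:
Squares mod 89: 78^1≡78, 78^2≡32, 78^4≡45, 78^8≡67, 78^16≡39
19 = 16 + 2 + 1, so 78^19 ≡ 39·32·78 ≡ 67 (mod 89)
Right side y^r · r^s mod p:
Squares mod 89: 2^1≡2, 2^2≡4, 2^4≡16, 2^8≡78, 2^16≡32, 2^32≡45, 2^64≡67
78 = 64 + 8 + 4 + 2, so 2^78 ≡ 67·78·16·4 ≡ 2 (mod 89)
78^1 mod 89 = 78
2·78 = 156 ≡ 67 (mod 89)
67 ≡ 67 (mod 89), so the signature is genuine.

valid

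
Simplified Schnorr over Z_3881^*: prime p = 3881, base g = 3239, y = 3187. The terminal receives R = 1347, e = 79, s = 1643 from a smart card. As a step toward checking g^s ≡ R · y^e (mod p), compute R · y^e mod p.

2780

3187^79 mod 3881 = 3448
R · y^e ≡ 1347·3448 = 4644456 ≡ 2780 (mod 3881)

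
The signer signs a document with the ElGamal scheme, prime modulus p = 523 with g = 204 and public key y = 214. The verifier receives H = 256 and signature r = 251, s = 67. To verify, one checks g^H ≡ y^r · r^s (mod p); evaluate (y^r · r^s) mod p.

Squares mod 523: 214^1≡214, 214^2≡295, 214^4≡207, 214^8≡486, 214^16≡323, 214^32≡252, 214^64≡221, 214^128≡202
251 = 128 + 64 + 32 + 16 + 8 + 2 + 1, so 214^251 ≡ 202·221·252·323·486·295·214 ≡ 423 (mod 523)
Squares mod 523: 251^1≡251, 251^2≡241, 251^4≡28, 251^8≡261, 251^16≡131, 251^32≡425, 251^64≡190
67 = 64 + 2 + 1, so 251^67 ≡ 190·241·251 ≡ 365 (mod 523)
y^r · r^s ≡ 423·365 = 154395 ≡ 110 (mod 523)

110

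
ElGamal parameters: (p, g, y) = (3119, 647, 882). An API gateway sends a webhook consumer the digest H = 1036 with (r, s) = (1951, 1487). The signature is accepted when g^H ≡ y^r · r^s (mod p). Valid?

Left side g^H mod p:
Squares mod 3119: 647^1≡647, 647^2≡663, 647^4≡2909, 647^8≡434, 647^16≡1216, 647^32≡250, 647^64≡120, 647^128≡1924, 647^256≡2642, 647^512≡2961, 647^1024≡12
1036 = 1024 + 8 + 4, so 647^1036 ≡ 12·434·2909 ≡ 1089 (mod 3119)
Right side y^r · r^s mod p:
Squares mod 3119: 882^1≡882, 882^2≡1293, 882^4≡65, 882^8≡1106, 882^16≡588, 882^32≡2654, 882^64≡1014, 882^128≡2045, 882^256≡2565, 882^512≡1254, 882^1024≡540
1951 = 1024 + 512 + 256 + 128 + 16 + 8 + 4 + 2 + 1, so 882^1951 ≡ 540·1254·2565·2045·588·1106·65·1293·882 ≡ 242 (mod 3119)
Squares mod 3119: 1951^1≡1951, 1951^2≡1221, 1951^4≡3078, 1951^8≡1681, 1951^16≡3066, 1951^32≡2809, 1951^64≡2530, 1951^128≡712, 1951^256≡1666, 1951^512≡2765, 1951^1024≡556
1487 = 1024 + 256 + 128 + 64 + 8 + 4 + 2 + 1, so 1951^1487 ≡ 556·1666·712·2530·1681·3078·1221·1951 ≡ 1564 (mod 3119)
242·1564 = 378488 ≡ 1089 (mod 3119)
1089 ≡ 1089 (mod 3119), so the signature is genuine.

yes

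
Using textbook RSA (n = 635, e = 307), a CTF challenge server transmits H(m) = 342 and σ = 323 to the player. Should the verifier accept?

σ^2 ≡ 323^2 = 104329 ≡ 189
σ^4 ≡ 189^2 = 35721 ≡ 161
σ^8 ≡ 161^2 = 25921 ≡ 521
σ^16 ≡ 521^2 = 271441 ≡ 296
σ^32 ≡ 296^2 = 87616 ≡ 621
σ^64 ≡ 621^2 = 385641 ≡ 196
σ^128 ≡ 196^2 = 38416 ≡ 316
σ^256 ≡ 316^2 = 99856 ≡ 161
307 = 256 + 32 + 16 + 2 + 1, so σ^307 ≡ 161·621·296·189·323 ≡ 342 (mod 635)
342 = H(m), so the signature checks out.

accept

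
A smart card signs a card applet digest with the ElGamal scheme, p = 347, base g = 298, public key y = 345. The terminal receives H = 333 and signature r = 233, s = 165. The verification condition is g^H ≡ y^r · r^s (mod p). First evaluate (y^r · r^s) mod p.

179

345^2 = 119025 ≡ 4
345^4 ≡ 4^2 = 16
345^8 ≡ 16^2 = 256
345^16 ≡ 256^2 = 65536 ≡ 300
345^32 ≡ 300^2 = 90000 ≡ 127
345^64 ≡ 127^2 = 16129 ≡ 167
345^128 ≡ 167^2 = 27889 ≡ 129
233 = 128 + 64 + 32 + 8 + 1, so 345^233 ≡ 129·167·127·256·345 ≡ 249 (mod 347)
233^2 = 54289 ≡ 157
233^4 ≡ 157^2 = 24649 ≡ 12
233^8 ≡ 12^2 = 144
233^16 ≡ 144^2 = 20736 ≡ 263
233^32 ≡ 263^2 = 69169 ≡ 116
233^64 ≡ 116^2 = 13456 ≡ 270
233^128 ≡ 270^2 = 72900 ≡ 30
165 = 128 + 32 + 4 + 1, so 233^165 ≡ 30·116·12·233 ≡ 200 (mod 347)
y^r · r^s ≡ 249·200 = 49800 ≡ 179 (mod 347)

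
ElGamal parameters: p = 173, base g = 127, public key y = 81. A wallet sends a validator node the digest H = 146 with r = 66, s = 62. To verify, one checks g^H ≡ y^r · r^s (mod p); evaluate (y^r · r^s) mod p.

137

Squares mod 173: 81^1≡81, 81^2≡160, 81^4≡169, 81^8≡16, 81^16≡83, 81^32≡142, 81^64≡96
66 = 64 + 2, so 81^66 ≡ 96·160 ≡ 136 (mod 173)
Squares mod 173: 66^1≡66, 66^2≡31, 66^4≡96, 66^8≡47, 66^16≡133, 66^32≡43
62 = 32 + 16 + 8 + 4 + 2, so 66^62 ≡ 43·133·47·96·31 ≡ 15 (mod 173)
y^r · r^s ≡ 136·15 = 2040 ≡ 137 (mod 173)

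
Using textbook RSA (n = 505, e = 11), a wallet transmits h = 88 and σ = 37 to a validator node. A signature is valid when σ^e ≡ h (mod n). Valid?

yes

Squares mod 505: σ^1≡37, σ^2≡359, σ^4≡106, σ^8≡126
11 = 8 + 2 + 1, so σ^11 ≡ 126·359·37 ≡ 88 (mod 505)
Since 88 equals the digest 88, verification succeeds.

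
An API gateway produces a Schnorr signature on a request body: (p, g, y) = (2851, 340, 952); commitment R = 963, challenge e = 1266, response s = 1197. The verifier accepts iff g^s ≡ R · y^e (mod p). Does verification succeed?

fails

g^s mod p:
Squares mod 2851: 340^1≡340, 340^2≡1560, 340^4≡1697, 340^8≡299, 340^16≡1020, 340^32≡2636, 340^64≡609, 340^128≡251, 340^256≡279, 340^512≡864, 340^1024≡2385
1197 = 1024 + 128 + 32 + 8 + 4 + 1, so 340^1197 ≡ 2385·251·2636·299·1697·340 ≡ 826 (mod 2851)
R · y^e mod p:
Squares mod 2851: 952^1≡952, 952^2≡2537, 952^4≡1662, 952^8≡2476, 952^16≡926, 952^32≡2176, 952^64≡2316, 952^128≡1125, 952^256≡2632, 952^512≡2345, 952^1024≡2297
1266 = 1024 + 128 + 64 + 32 + 16 + 2, so 952^1266 ≡ 2297·1125·2316·2176·926·2537 ≡ 405 (mod 2851)
963·405 = 390015 ≡ 2279 (mod 2851)
826 ≠ 2279; the check fails.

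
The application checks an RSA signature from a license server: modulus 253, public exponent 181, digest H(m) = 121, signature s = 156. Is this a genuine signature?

forged

s^2 ≡ 156^2 = 24336 ≡ 48
s^4 ≡ 48^2 = 2304 ≡ 27
s^8 ≡ 27^2 = 729 ≡ 223
s^16 ≡ 223^2 = 49729 ≡ 141
s^32 ≡ 141^2 = 19881 ≡ 147
s^64 ≡ 147^2 = 21609 ≡ 104
s^128 ≡ 104^2 = 10816 ≡ 190
181 = 128 + 32 + 16 + 4 + 1, so s^181 ≡ 190·147·141·27·156 ≡ 233 (mod 253)
s^181 mod 253 = 233, but H(m) = 121.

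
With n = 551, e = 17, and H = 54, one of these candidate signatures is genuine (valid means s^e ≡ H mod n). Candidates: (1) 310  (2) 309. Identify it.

Candidate 1: 310^2 = 96100 ≡ 226; 310^4 ≡ 226^2 = 51076 ≡ 384; 310^8 ≡ 384^2 = 147456 ≡ 339; 310^16 ≡ 339^2 = 114921 ≡ 313; 17 = 16 + 1, so 310^17 ≡ 313·310 ≡ 54 (mod 551)
  → matches H = 54
Candidate 2: 309^2 = 95481 ≡ 158; 309^4 ≡ 158^2 = 24964 ≡ 169; 309^8 ≡ 169^2 = 28561 ≡ 460; 309^16 ≡ 460^2 = 211600 ≡ 16; 17 = 16 + 1, so 309^17 ≡ 16·309 ≡ 536 (mod 551)

1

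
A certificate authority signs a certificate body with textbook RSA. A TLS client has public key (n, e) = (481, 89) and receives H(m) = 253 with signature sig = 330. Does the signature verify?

sig^2 ≡ 330^2 = 108900 ≡ 194
sig^4 ≡ 194^2 = 37636 ≡ 118
sig^8 ≡ 118^2 = 13924 ≡ 456
sig^16 ≡ 456^2 = 207936 ≡ 144
sig^32 ≡ 144^2 = 20736 ≡ 53
sig^64 ≡ 53^2 = 2809 ≡ 404
89 = 64 + 16 + 8 + 1, so sig^89 ≡ 404·144·456·330 ≡ 382 (mod 481)
382 ≠ 253, so verification fails.

does not verify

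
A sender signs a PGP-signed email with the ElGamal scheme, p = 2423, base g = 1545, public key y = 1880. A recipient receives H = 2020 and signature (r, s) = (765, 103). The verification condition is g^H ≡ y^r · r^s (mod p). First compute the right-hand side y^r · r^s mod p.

216

1880^765 mod 2423 = 999
765^103 mod 2423 = 1048
y^r · r^s ≡ 999·1048 = 1046952 ≡ 216 (mod 2423)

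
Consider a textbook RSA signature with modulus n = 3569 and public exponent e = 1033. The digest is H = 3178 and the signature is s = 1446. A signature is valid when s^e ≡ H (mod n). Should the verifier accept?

accept

s^2 ≡ 1446^2 = 2090916 ≡ 3051
s^4 ≡ 3051^2 = 9308601 ≡ 649
s^8 ≡ 649^2 = 421201 ≡ 59
s^16 ≡ 59^2 = 3481
s^32 ≡ 3481^2 = 12117361 ≡ 606
s^64 ≡ 606^2 = 367236 ≡ 3198
s^128 ≡ 3198^2 = 10227204 ≡ 2019
s^256 ≡ 2019^2 = 4076361 ≡ 563
s^512 ≡ 563^2 = 316969 ≡ 2897
s^1024 ≡ 2897^2 = 8392609 ≡ 1890
1033 = 1024 + 8 + 1, so s^1033 ≡ 1890·59·1446 ≡ 3178 (mod 3569)
s^1033 mod 3569 = 3178 matches H.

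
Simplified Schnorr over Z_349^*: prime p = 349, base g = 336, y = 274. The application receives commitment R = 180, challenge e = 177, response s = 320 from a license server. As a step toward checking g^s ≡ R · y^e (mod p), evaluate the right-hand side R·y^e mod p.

14

274^2 = 75076 ≡ 41
274^4 ≡ 41^2 = 1681 ≡ 285
274^8 ≡ 285^2 = 81225 ≡ 257
274^16 ≡ 257^2 = 66049 ≡ 88
274^32 ≡ 88^2 = 7744 ≡ 66
274^64 ≡ 66^2 = 4356 ≡ 168
274^128 ≡ 168^2 = 28224 ≡ 304
177 = 128 + 32 + 16 + 1, so 274^177 ≡ 304·66·88·274 ≡ 66 (mod 349)
R · y^e ≡ 180·66 = 11880 ≡ 14 (mod 349)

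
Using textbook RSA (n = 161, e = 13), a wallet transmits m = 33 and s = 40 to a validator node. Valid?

s^2 ≡ 40^2 = 1600 ≡ 151
s^4 ≡ 151^2 = 22801 ≡ 100
s^8 ≡ 100^2 = 10000 ≡ 18
13 = 8 + 4 + 1, so s^13 ≡ 18·100·40 ≡ 33 (mod 161)
Since 33 equals the digest 33, verification succeeds.

yes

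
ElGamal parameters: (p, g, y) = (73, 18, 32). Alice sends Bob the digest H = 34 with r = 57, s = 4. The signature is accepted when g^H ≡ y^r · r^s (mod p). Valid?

yes

Left side g^H mod p:
18^2 = 324 ≡ 32
18^4 ≡ 32^2 = 1024 ≡ 2
18^8 ≡ 2^2 = 4
18^16 ≡ 4^2 = 16
18^32 ≡ 16^2 = 256 ≡ 37
34 = 32 + 2, so 18^34 ≡ 37·32 ≡ 16 (mod 73)
Right side y^r · r^s mod p:
32^2 = 1024 ≡ 2
32^4 ≡ 2^2 = 4
32^8 ≡ 4^2 = 16
32^16 ≡ 16^2 = 256 ≡ 37
32^32 ≡ 37^2 = 1369 ≡ 55
57 = 32 + 16 + 8 + 1, so 32^57 ≡ 55·37·16·32 ≡ 64 (mod 73)
57^2 = 3249 ≡ 37
57^4 ≡ 37^2 = 1369 ≡ 55
64·55 = 3520 ≡ 16 (mod 73)
16 ≡ 16 (mod 73), so the signature is genuine.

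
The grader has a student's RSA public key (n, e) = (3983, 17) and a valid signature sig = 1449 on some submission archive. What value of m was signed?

2639

sig^2 ≡ 1449^2 = 2099601 ≡ 560
sig^4 ≡ 560^2 = 313600 ≡ 2926
sig^8 ≡ 2926^2 = 8561476 ≡ 2009
sig^16 ≡ 2009^2 = 4036081 ≡ 1302
17 = 16 + 1, so sig^17 ≡ 1302·1449 ≡ 2639 (mod 3983)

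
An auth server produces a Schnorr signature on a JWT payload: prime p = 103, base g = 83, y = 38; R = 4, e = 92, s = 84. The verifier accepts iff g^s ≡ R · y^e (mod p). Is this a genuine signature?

g^s mod p:
Squares mod 103: 83^1≡83, 83^2≡91, 83^4≡41, 83^8≡33, 83^16≡59, 83^32≡82, 83^64≡29
84 = 64 + 16 + 4, so 83^84 ≡ 29·59·41 ≡ 8 (mod 103)
R · y^e mod p:
Squares mod 103: 38^1≡38, 38^2≡2, 38^4≡4, 38^8≡16, 38^16≡50, 38^32≡28, 38^64≡63
92 = 64 + 16 + 8 + 4, so 38^92 ≡ 63·50·16·4 ≡ 29 (mod 103)
4·29 = 116 ≡ 13 (mod 103)
8 ≠ 13; the check fails.

forged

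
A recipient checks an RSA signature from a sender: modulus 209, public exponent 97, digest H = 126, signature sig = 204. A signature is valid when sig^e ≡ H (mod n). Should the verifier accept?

reject

sig^97 mod 209 = 41
The recovered value 41 does not match the digest 126.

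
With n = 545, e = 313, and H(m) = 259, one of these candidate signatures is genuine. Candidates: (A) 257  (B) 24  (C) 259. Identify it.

C

Candidate A: Squares mod 545: 257^1≡257, 257^2≡104, 257^4≡461, 257^8≡516, 257^16≡296, 257^32≡416, 257^64≡291, 257^128≡206, 257^256≡471; 313 = 256 + 32 + 16 + 8 + 1, so 257^313 ≡ 471·416·296·516·257 ≡ 67 (mod 545)
Candidate B: Squares mod 545: 24^1≡24, 24^2≡31, 24^4≡416, 24^8≡291, 24^16≡206, 24^32≡471, 24^64≡26, 24^128≡131, 24^256≡266; 313 = 256 + 32 + 16 + 8 + 1, so 24^313 ≡ 266·471·206·291·24 ≡ 149 (mod 545)
Candidate C: Squares mod 545: 259^1≡259, 259^2≡46, 259^4≡481, 259^8≡281, 259^16≡481, 259^32≡281, 259^64≡481, 259^128≡281, 259^256≡481; 313 = 256 + 32 + 16 + 8 + 1, so 259^313 ≡ 481·281·481·281·259 ≡ 259 (mod 545)
  → matches H(m) = 259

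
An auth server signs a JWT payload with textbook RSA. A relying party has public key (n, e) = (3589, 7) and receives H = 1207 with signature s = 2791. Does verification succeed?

s^2 ≡ 2791^2 = 7789681 ≡ 1551
s^4 ≡ 1551^2 = 2405601 ≡ 971
7 = 4 + 2 + 1, so s^7 ≡ 971·1551·2791 ≡ 604 (mod 3589)
604 ≠ 1207, so verification fails.

fails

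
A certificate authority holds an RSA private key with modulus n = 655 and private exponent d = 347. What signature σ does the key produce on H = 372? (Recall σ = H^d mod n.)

513

H^2 ≡ 372^2 = 138384 ≡ 179
H^4 ≡ 179^2 = 32041 ≡ 601
H^8 ≡ 601^2 = 361201 ≡ 296
H^16 ≡ 296^2 = 87616 ≡ 501
H^32 ≡ 501^2 = 251001 ≡ 136
H^64 ≡ 136^2 = 18496 ≡ 156
H^128 ≡ 156^2 = 24336 ≡ 101
H^256 ≡ 101^2 = 10201 ≡ 376
347 = 256 + 64 + 16 + 8 + 2 + 1, so H^347 ≡ 376·156·501·296·179·372 ≡ 513 (mod 655)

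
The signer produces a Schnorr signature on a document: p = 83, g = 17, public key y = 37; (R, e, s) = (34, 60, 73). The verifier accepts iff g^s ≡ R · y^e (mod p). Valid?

no

g^s mod p:
Squares mod 83: 17^1≡17, 17^2≡40, 17^4≡23, 17^8≡31, 17^16≡48, 17^32≡63, 17^64≡68
73 = 64 + 8 + 1, so 17^73 ≡ 68·31·17 ≡ 63 (mod 83)
R · y^e mod p:
Squares mod 83: 37^1≡37, 37^2≡41, 37^4≡21, 37^8≡26, 37^16≡12, 37^32≡61
60 = 32 + 16 + 8 + 4, so 37^60 ≡ 61·12·26·21 ≡ 27 (mod 83)
34·27 = 918 ≡ 5 (mod 83)
63 ≠ 5; the check fails.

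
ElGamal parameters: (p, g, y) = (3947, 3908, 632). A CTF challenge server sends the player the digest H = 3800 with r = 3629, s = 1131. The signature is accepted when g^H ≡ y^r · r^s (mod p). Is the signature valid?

Left side g^H mod p:
3908^2 = 15272464 ≡ 1521
3908^4 ≡ 1521^2 = 2313441 ≡ 499
3908^8 ≡ 499^2 = 249001 ≡ 340
3908^16 ≡ 340^2 = 115600 ≡ 1137
3908^32 ≡ 1137^2 = 1292769 ≡ 2100
3908^64 ≡ 2100^2 = 4410000 ≡ 1201
3908^128 ≡ 1201^2 = 1442401 ≡ 1746
3908^256 ≡ 1746^2 = 3048516 ≡ 1432
3908^512 ≡ 1432^2 = 2050624 ≡ 2131
3908^1024 ≡ 2131^2 = 4541161 ≡ 2111
3908^2048 ≡ 2111^2 = 4456321 ≡ 158
3800 = 2048 + 1024 + 512 + 128 + 64 + 16 + 8, so 3908^3800 ≡ 158·2111·2131·1746·1201·1137·340 ≡ 884 (mod 3947)
Right side y^r · r^s mod p:
632^2 = 399424 ≡ 777
632^4 ≡ 777^2 = 603729 ≡ 3785
632^8 ≡ 3785^2 = 14326225 ≡ 2562
632^16 ≡ 2562^2 = 6563844 ≡ 3930
632^32 ≡ 3930^2 = 15444900 ≡ 289
632^64 ≡ 289^2 = 83521 ≡ 634
632^128 ≡ 634^2 = 401956 ≡ 3309
632^256 ≡ 3309^2 = 10949481 ≡ 503
632^512 ≡ 503^2 = 253009 ≡ 401
632^1024 ≡ 401^2 = 160801 ≡ 2921
632^2048 ≡ 2921^2 = 8532241 ≡ 2774
3629 = 2048 + 1024 + 512 + 32 + 8 + 4 + 1, so 632^3629 ≡ 2774·2921·401·289·2562·3785·632 ≡ 1312 (mod 3947)
3629^2 = 13169641 ≡ 2449
3629^4 ≡ 2449^2 = 5997601 ≡ 2108
3629^8 ≡ 2108^2 = 4443664 ≡ 3289
3629^16 ≡ 3289^2 = 10817521 ≡ 2741
3629^32 ≡ 2741^2 = 7513081 ≡ 1940
3629^64 ≡ 1940^2 = 3763600 ≡ 2109
3629^128 ≡ 2109^2 = 4447881 ≡ 3559
3629^256 ≡ 3559^2 = 12666481 ≡ 558
3629^512 ≡ 558^2 = 311364 ≡ 3498
3629^1024 ≡ 3498^2 = 12236004 ≡ 304
1131 = 1024 + 64 + 32 + 8 + 2 + 1, so 3629^1131 ≡ 304·2109·1940·3289·2449·3629 ≡ 1553 (mod 3947)
1312·1553 = 2037536 ≡ 884 (mod 3947)
884 ≡ 884 (mod 3947), so the signature is genuine.

valid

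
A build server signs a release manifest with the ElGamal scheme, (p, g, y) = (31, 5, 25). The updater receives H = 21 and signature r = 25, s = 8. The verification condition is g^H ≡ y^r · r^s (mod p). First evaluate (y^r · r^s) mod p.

1

25^2 = 625 ≡ 5
25^4 ≡ 5^2 = 25
25^8 ≡ 25^2 = 625 ≡ 5
25^16 ≡ 5^2 = 25
25 = 16 + 8 + 1, so 25^25 ≡ 25·5·25 ≡ 25 (mod 31)
25^2 = 625 ≡ 5
25^4 ≡ 5^2 = 25
25^8 ≡ 25^2 = 625 ≡ 5
y^r · r^s ≡ 25·5 = 125 ≡ 1 (mod 31)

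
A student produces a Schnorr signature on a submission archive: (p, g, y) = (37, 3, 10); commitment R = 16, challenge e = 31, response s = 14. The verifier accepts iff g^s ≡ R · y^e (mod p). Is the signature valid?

g^s mod p:
Squares mod 37: 3^1≡3, 3^2≡9, 3^4≡7, 3^8≡12
14 = 8 + 4 + 2, so 3^14 ≡ 12·7·9 ≡ 16 (mod 37)
R · y^e mod p:
Squares mod 37: 10^1≡10, 10^2≡26, 10^4≡10, 10^8≡26, 10^16≡10
31 = 16 + 8 + 4 + 2 + 1, so 10^31 ≡ 10·26·10·26·10 ≡ 10 (mod 37)
16·10 = 160 ≡ 12 (mod 37)
16 ≠ 12; the check fails.

invalid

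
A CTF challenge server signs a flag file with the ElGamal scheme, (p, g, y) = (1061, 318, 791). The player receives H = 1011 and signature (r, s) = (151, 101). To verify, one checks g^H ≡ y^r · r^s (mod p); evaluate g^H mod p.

520

318^2 = 101124 ≡ 329
318^4 ≡ 329^2 = 108241 ≡ 19
318^8 ≡ 19^2 = 361
318^16 ≡ 361^2 = 130321 ≡ 879
318^32 ≡ 879^2 = 772641 ≡ 233
318^64 ≡ 233^2 = 54289 ≡ 178
318^128 ≡ 178^2 = 31684 ≡ 915
318^256 ≡ 915^2 = 837225 ≡ 96
318^512 ≡ 96^2 = 9216 ≡ 728
1011 = 512 + 256 + 128 + 64 + 32 + 16 + 2 + 1, so 318^1011 ≡ 728·96·915·178·233·879·329·318 ≡ 520 (mod 1061)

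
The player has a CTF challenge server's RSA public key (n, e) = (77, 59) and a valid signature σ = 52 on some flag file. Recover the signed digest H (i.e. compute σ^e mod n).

40

Squares mod 77: σ^1≡52, σ^2≡9, σ^4≡4, σ^8≡16, σ^16≡25, σ^32≡9
59 = 32 + 16 + 8 + 2 + 1, so σ^59 ≡ 9·25·16·9·52 ≡ 40 (mod 77)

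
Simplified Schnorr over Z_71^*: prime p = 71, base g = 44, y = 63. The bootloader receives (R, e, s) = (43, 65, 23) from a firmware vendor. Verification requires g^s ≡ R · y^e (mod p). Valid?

no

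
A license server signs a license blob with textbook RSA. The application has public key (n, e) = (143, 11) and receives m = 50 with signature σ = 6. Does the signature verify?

σ^2 ≡ 6^2 = 36
σ^4 ≡ 36^2 = 1296 ≡ 9
σ^8 ≡ 9^2 = 81
11 = 8 + 2 + 1, so σ^11 ≡ 81·36·6 ≡ 50 (mod 143)
σ^11 mod 143 = 50 matches m.

verifies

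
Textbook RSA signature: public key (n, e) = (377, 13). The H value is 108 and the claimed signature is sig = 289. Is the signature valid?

invalid

sig^13 mod 377 = 289
sig^13 mod 377 = 289, but H = 108.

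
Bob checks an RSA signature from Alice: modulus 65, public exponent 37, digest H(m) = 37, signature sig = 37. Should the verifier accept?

accept

sig^37 mod 65 = 37
sig^37 mod 65 = 37 matches H(m).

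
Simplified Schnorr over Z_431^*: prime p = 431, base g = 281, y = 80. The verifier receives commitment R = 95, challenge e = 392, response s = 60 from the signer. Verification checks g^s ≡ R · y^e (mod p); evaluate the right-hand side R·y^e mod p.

96

80^2 = 6400 ≡ 366
80^4 ≡ 366^2 = 133956 ≡ 346
80^8 ≡ 346^2 = 119716 ≡ 329
80^16 ≡ 329^2 = 108241 ≡ 60
80^32 ≡ 60^2 = 3600 ≡ 152
80^64 ≡ 152^2 = 23104 ≡ 261
80^128 ≡ 261^2 = 68121 ≡ 23
80^256 ≡ 23^2 = 529 ≡ 98
392 = 256 + 128 + 8, so 80^392 ≡ 98·23·329 ≡ 246 (mod 431)
R · y^e ≡ 95·246 = 23370 ≡ 96 (mod 431)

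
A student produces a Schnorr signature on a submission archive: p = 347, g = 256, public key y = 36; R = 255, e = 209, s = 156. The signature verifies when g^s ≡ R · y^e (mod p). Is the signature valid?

valid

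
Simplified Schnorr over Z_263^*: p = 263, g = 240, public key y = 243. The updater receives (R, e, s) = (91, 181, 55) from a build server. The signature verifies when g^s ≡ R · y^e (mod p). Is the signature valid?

g^s mod p:
240^2 = 57600 ≡ 3
240^4 ≡ 3^2 = 9
240^8 ≡ 9^2 = 81
240^16 ≡ 81^2 = 6561 ≡ 249
240^32 ≡ 249^2 = 62001 ≡ 196
55 = 32 + 16 + 4 + 2 + 1, so 240^55 ≡ 196·249·9·3·240 ≡ 47 (mod 263)
R · y^e mod p:
243^2 = 59049 ≡ 137
243^4 ≡ 137^2 = 18769 ≡ 96
243^8 ≡ 96^2 = 9216 ≡ 11
243^16 ≡ 11^2 = 121
243^32 ≡ 121^2 = 14641 ≡ 176
243^64 ≡ 176^2 = 30976 ≡ 205
243^128 ≡ 205^2 = 42025 ≡ 208
181 = 128 + 32 + 16 + 4 + 1, so 243^181 ≡ 208·176·121·96·243 ≡ 93 (mod 263)
91·93 = 8463 ≡ 47 (mod 263)
47 ≡ 47 (mod 263); signature holds.

valid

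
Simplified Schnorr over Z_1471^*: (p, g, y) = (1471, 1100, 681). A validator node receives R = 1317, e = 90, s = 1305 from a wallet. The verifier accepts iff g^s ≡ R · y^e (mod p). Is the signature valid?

valid

g^s mod p:
1100^2 = 1210000 ≡ 838
1100^4 ≡ 838^2 = 702244 ≡ 577
1100^8 ≡ 577^2 = 332929 ≡ 483
1100^16 ≡ 483^2 = 233289 ≡ 871
1100^32 ≡ 871^2 = 758641 ≡ 1076
1100^64 ≡ 1076^2 = 1157776 ≡ 99
1100^128 ≡ 99^2 = 9801 ≡ 975
1100^256 ≡ 975^2 = 950625 ≡ 359
1100^512 ≡ 359^2 = 128881 ≡ 904
1100^1024 ≡ 904^2 = 817216 ≡ 811
1305 = 1024 + 256 + 16 + 8 + 1, so 1100^1305 ≡ 811·359·871·483·1100 ≡ 911 (mod 1471)
R · y^e mod p:
681^2 = 463761 ≡ 396
681^4 ≡ 396^2 = 156816 ≡ 890
681^8 ≡ 890^2 = 792100 ≡ 702
681^16 ≡ 702^2 = 492804 ≡ 19
681^32 ≡ 19^2 = 361
681^64 ≡ 361^2 = 130321 ≡ 873
90 = 64 + 16 + 8 + 2, so 681^90 ≡ 873·19·702·396 ≡ 806 (mod 1471)
1317·806 = 1061502 ≡ 911 (mod 1471)
911 ≡ 911 (mod 1471); signature holds.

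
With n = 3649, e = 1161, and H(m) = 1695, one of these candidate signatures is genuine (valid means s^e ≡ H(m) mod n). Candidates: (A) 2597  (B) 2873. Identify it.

Candidate A: Squares mod 3649: 2597^1≡2597, 2597^2≡1057, 2597^4≡655, 2597^8≡2092, 2597^16≡1313, 2597^32≡1641, 2597^64≡3568, 2597^128≡2912, 2597^256≡3117, 2597^512≡2051, 2597^1024≡2953; 1161 = 1024 + 128 + 8 + 1, so 2597^1161 ≡ 2953·2912·2092·2597 ≡ 1695 (mod 3649)
  → matches H(m) = 1695
Candidate B: Squares mod 3649: 2873^1≡2873, 2873^2≡91, 2873^4≡983, 2873^8≡2953, 2873^16≡2748, 2873^32≡1723, 2873^64≡2092, 2873^128≡1313, 2873^256≡1641, 2873^512≡3568, 2873^1024≡2912; 1161 = 1024 + 128 + 8 + 1, so 2873^1161 ≡ 2912·1313·2953·2873 ≡ 2217 (mod 3649)

A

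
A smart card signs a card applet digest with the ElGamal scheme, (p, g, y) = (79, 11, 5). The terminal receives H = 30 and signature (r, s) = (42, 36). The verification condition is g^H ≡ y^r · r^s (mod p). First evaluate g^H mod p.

11^2 = 121 ≡ 42
11^4 ≡ 42^2 = 1764 ≡ 26
11^8 ≡ 26^2 = 676 ≡ 44
11^16 ≡ 44^2 = 1936 ≡ 40
30 = 16 + 8 + 4 + 2, so 11^30 ≡ 40·44·26·42 ≡ 8 (mod 79)

8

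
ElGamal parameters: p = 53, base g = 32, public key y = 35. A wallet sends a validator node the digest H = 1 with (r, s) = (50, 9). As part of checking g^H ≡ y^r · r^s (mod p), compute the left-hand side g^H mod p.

32

32^1 mod 53 = 32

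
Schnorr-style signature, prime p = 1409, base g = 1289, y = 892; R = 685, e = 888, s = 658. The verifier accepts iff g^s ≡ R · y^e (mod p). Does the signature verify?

verifies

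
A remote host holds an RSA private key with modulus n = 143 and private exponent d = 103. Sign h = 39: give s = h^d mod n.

h^2 ≡ 39^2 = 1521 ≡ 91
h^4 ≡ 91^2 = 8281 ≡ 130
h^8 ≡ 130^2 = 16900 ≡ 26
h^16 ≡ 26^2 = 676 ≡ 104
h^32 ≡ 104^2 = 10816 ≡ 91
h^64 ≡ 91^2 = 8281 ≡ 130
103 = 64 + 32 + 4 + 2 + 1, so h^103 ≡ 130·91·130·91·39 ≡ 117 (mod 143)

117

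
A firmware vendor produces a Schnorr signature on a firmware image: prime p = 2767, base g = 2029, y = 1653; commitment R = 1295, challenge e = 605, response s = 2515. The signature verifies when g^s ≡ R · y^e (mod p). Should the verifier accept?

accept

g^s mod p:
2029^2 = 4116841 ≡ 2312
2029^4 ≡ 2312^2 = 5345344 ≡ 2267
2029^8 ≡ 2267^2 = 5139289 ≡ 970
2029^16 ≡ 970^2 = 940900 ≡ 120
2029^32 ≡ 120^2 = 14400 ≡ 565
2029^64 ≡ 565^2 = 319225 ≡ 1020
2029^128 ≡ 1020^2 = 1040400 ≡ 8
2029^256 ≡ 8^2 = 64
2029^512 ≡ 64^2 = 4096 ≡ 1329
2029^1024 ≡ 1329^2 = 1766241 ≡ 895
2029^2048 ≡ 895^2 = 801025 ≡ 1362
2515 = 2048 + 256 + 128 + 64 + 16 + 2 + 1, so 2029^2515 ≡ 1362·64·8·1020·120·2312·2029 ≡ 1961 (mod 2767)
R · y^e mod p:
1653^2 = 2732409 ≡ 1380
1653^4 ≡ 1380^2 = 1904400 ≡ 704
1653^8 ≡ 704^2 = 495616 ≡ 323
1653^16 ≡ 323^2 = 104329 ≡ 1950
1653^32 ≡ 1950^2 = 3802500 ≡ 642
1653^64 ≡ 642^2 = 412164 ≡ 2648
1653^128 ≡ 2648^2 = 7011904 ≡ 326
1653^256 ≡ 326^2 = 106276 ≡ 1130
1653^512 ≡ 1130^2 = 1276900 ≡ 1313
605 = 512 + 64 + 16 + 8 + 4 + 1, so 1653^605 ≡ 1313·2648·1950·323·704·1653 ≡ 2057 (mod 2767)
1295·2057 = 2663815 ≡ 1961 (mod 2767)
1961 ≡ 1961 (mod 2767); signature holds.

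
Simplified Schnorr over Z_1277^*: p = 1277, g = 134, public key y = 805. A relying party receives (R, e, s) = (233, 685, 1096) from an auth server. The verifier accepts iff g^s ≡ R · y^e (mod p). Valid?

no

g^s mod p:
134^2 = 17956 ≡ 78
134^4 ≡ 78^2 = 6084 ≡ 976
134^8 ≡ 976^2 = 952576 ≡ 1211
134^16 ≡ 1211^2 = 1466521 ≡ 525
134^32 ≡ 525^2 = 275625 ≡ 1070
134^64 ≡ 1070^2 = 1144900 ≡ 708
134^128 ≡ 708^2 = 501264 ≡ 680
134^256 ≡ 680^2 = 462400 ≡ 126
134^512 ≡ 126^2 = 15876 ≡ 552
134^1024 ≡ 552^2 = 304704 ≡ 778
1096 = 1024 + 64 + 8, so 134^1096 ≡ 778·708·1211 ≡ 529 (mod 1277)
R · y^e mod p:
805^2 = 648025 ≡ 586
805^4 ≡ 586^2 = 343396 ≡ 1160
805^8 ≡ 1160^2 = 1345600 ≡ 919
805^16 ≡ 919^2 = 844561 ≡ 464
805^32 ≡ 464^2 = 215296 ≡ 760
805^64 ≡ 760^2 = 577600 ≡ 396
805^128 ≡ 396^2 = 156816 ≡ 1022
805^256 ≡ 1022^2 = 1044484 ≡ 1175
805^512 ≡ 1175^2 = 1380625 ≡ 188
685 = 512 + 128 + 32 + 8 + 4 + 1, so 805^685 ≡ 188·1022·760·919·1160·805 ≡ 97 (mod 1277)
233·97 = 22601 ≡ 892 (mod 1277)
529 ≠ 892; the check fails.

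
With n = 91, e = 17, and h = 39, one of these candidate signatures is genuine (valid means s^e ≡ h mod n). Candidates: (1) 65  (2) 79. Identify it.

1

Candidate 1: Squares mod 91: 65^1≡65, 65^2≡39, 65^4≡65, 65^8≡39, 65^16≡65; 17 = 16 + 1, so 65^17 ≡ 65·65 ≡ 39 (mod 91)
  → matches h = 39
Candidate 2: Squares mod 91: 79^1≡79, 79^2≡53, 79^4≡79, 79^8≡53, 79^16≡79; 17 = 16 + 1, so 79^17 ≡ 79·79 ≡ 53 (mod 91)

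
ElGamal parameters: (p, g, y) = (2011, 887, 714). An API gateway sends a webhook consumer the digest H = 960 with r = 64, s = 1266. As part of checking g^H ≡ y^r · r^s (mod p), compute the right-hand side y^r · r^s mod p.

1864

Squares mod 2011: 714^1≡714, 714^2≡1013, 714^4≡559, 714^8≡776, 714^16≡887, 714^32≡468, 714^64≡1836
714^64 ≡ 1836 (mod 2011)
Squares mod 2011: 64^1≡64, 64^2≡74, 64^4≡1454, 64^8≡555, 64^16≡342, 64^32≡326, 64^64≡1704, 64^128≡1743, 64^256≡1439, 64^512≡1402, 64^1024≡857
1266 = 1024 + 128 + 64 + 32 + 16 + 2, so 64^1266 ≡ 857·1743·1704·326·342·74 ≡ 1127 (mod 2011)
y^r · r^s ≡ 1836·1127 = 2069172 ≡ 1864 (mod 2011)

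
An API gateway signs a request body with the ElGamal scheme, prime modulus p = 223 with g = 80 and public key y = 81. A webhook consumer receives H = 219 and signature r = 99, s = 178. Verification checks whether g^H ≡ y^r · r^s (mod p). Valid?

no

Left side g^H mod p:
80^2 = 6400 ≡ 156
80^4 ≡ 156^2 = 24336 ≡ 29
80^8 ≡ 29^2 = 841 ≡ 172
80^16 ≡ 172^2 = 29584 ≡ 148
80^32 ≡ 148^2 = 21904 ≡ 50
80^64 ≡ 50^2 = 2500 ≡ 47
80^128 ≡ 47^2 = 2209 ≡ 202
219 = 128 + 64 + 16 + 8 + 2 + 1, so 80^219 ≡ 202·47·148·172·156·80 ≡ 195 (mod 223)
Right side y^r · r^s mod p:
81^2 = 6561 ≡ 94
81^4 ≡ 94^2 = 8836 ≡ 139
81^8 ≡ 139^2 = 19321 ≡ 143
81^16 ≡ 143^2 = 20449 ≡ 156
81^32 ≡ 156^2 = 24336 ≡ 29
81^64 ≡ 29^2 = 841 ≡ 172
99 = 64 + 32 + 2 + 1, so 81^99 ≡ 172·29·94·81 ≡ 171 (mod 223)
99^2 = 9801 ≡ 212
99^4 ≡ 212^2 = 44944 ≡ 121
99^8 ≡ 121^2 = 14641 ≡ 146
99^16 ≡ 146^2 = 21316 ≡ 131
99^32 ≡ 131^2 = 17161 ≡ 213
99^64 ≡ 213^2 = 45369 ≡ 100
99^128 ≡ 100^2 = 10000 ≡ 188
178 = 128 + 32 + 16 + 2, so 99^178 ≡ 188·213·131·212 ≡ 76 (mod 223)
171·76 = 12996 ≡ 62 (mod 223)
195 ≠ 62, so verification fails.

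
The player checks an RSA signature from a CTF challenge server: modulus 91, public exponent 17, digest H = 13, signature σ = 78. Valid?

Squares mod 91: σ^1≡78, σ^2≡78, σ^4≡78, σ^8≡78, σ^16≡78
17 = 16 + 1, so σ^17 ≡ 78·78 ≡ 78 (mod 91)
78 ≠ 13, so verification fails.

no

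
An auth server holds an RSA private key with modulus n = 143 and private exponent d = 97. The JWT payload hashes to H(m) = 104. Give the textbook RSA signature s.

91

(H(m))^2 ≡ 104^2 = 10816 ≡ 91
(H(m))^4 ≡ 91^2 = 8281 ≡ 130
(H(m))^8 ≡ 130^2 = 16900 ≡ 26
(H(m))^16 ≡ 26^2 = 676 ≡ 104
(H(m))^32 ≡ 104^2 = 10816 ≡ 91
(H(m))^64 ≡ 91^2 = 8281 ≡ 130
97 = 64 + 32 + 1, so (H(m))^97 ≡ 130·91·104 ≡ 91 (mod 143)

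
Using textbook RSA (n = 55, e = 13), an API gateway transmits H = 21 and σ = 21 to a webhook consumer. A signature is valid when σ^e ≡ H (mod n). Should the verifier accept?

accept

σ^2 ≡ 21^2 = 441 ≡ 1
σ^4 ≡ 1^2 = 1
σ^8 ≡ 1^2 = 1
13 = 8 + 4 + 1, so σ^13 ≡ 1·1·21 ≡ 21 (mod 55)
σ^13 mod 55 = 21 matches H.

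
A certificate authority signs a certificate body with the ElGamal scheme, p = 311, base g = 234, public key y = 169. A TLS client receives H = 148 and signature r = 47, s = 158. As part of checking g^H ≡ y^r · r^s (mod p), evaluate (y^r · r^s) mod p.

270

169^2 = 28561 ≡ 260
169^4 ≡ 260^2 = 67600 ≡ 113
169^8 ≡ 113^2 = 12769 ≡ 18
169^16 ≡ 18^2 = 324 ≡ 13
169^32 ≡ 13^2 = 169
47 = 32 + 8 + 4 + 2 + 1, so 169^47 ≡ 169·18·113·260·169 ≡ 13 (mod 311)
47^2 = 2209 ≡ 32
47^4 ≡ 32^2 = 1024 ≡ 91
47^8 ≡ 91^2 = 8281 ≡ 195
47^16 ≡ 195^2 = 38025 ≡ 83
47^32 ≡ 83^2 = 6889 ≡ 47
47^64 ≡ 47^2 = 2209 ≡ 32
47^128 ≡ 32^2 = 1024 ≡ 91
158 = 128 + 16 + 8 + 4 + 2, so 47^158 ≡ 91·83·195·91·32 ≡ 260 (mod 311)
y^r · r^s ≡ 13·260 = 3380 ≡ 270 (mod 311)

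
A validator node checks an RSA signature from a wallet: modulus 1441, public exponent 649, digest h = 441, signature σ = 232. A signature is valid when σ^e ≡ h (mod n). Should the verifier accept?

accept

σ^2 ≡ 232^2 = 53824 ≡ 507
σ^4 ≡ 507^2 = 257049 ≡ 551
σ^8 ≡ 551^2 = 303601 ≡ 991
σ^16 ≡ 991^2 = 982081 ≡ 760
σ^32 ≡ 760^2 = 577600 ≡ 1200
σ^64 ≡ 1200^2 = 1440000 ≡ 441
σ^128 ≡ 441^2 = 194481 ≡ 1387
σ^256 ≡ 1387^2 = 1923769 ≡ 34
σ^512 ≡ 34^2 = 1156
649 = 512 + 128 + 8 + 1, so σ^649 ≡ 1156·1387·991·232 ≡ 441 (mod 1441)
σ^649 mod 1441 = 441 matches h.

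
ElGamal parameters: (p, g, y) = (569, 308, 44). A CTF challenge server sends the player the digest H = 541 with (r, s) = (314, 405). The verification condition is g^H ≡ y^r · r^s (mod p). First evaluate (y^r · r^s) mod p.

44^314 mod 569 = 344
314^405 mod 569 = 55
y^r · r^s ≡ 344·55 = 18920 ≡ 143 (mod 569)

143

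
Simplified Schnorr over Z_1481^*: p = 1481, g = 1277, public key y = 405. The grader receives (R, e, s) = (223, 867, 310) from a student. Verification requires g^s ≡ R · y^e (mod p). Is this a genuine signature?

g^s mod p:
1277^2 = 1630729 ≡ 148
1277^4 ≡ 148^2 = 21904 ≡ 1170
1277^8 ≡ 1170^2 = 1368900 ≡ 456
1277^16 ≡ 456^2 = 207936 ≡ 596
1277^32 ≡ 596^2 = 355216 ≡ 1257
1277^64 ≡ 1257^2 = 1580049 ≡ 1303
1277^128 ≡ 1303^2 = 1697809 ≡ 583
1277^256 ≡ 583^2 = 339889 ≡ 740
310 = 256 + 32 + 16 + 4 + 2, so 1277^310 ≡ 740·1257·596·1170·148 ≡ 810 (mod 1481)
R · y^e mod p:
405^2 = 164025 ≡ 1115
405^4 ≡ 1115^2 = 1243225 ≡ 666
405^8 ≡ 666^2 = 443556 ≡ 737
405^16 ≡ 737^2 = 543169 ≡ 1123
405^32 ≡ 1123^2 = 1261129 ≡ 798
405^64 ≡ 798^2 = 636804 ≡ 1455
405^128 ≡ 1455^2 = 2117025 ≡ 676
405^256 ≡ 676^2 = 456976 ≡ 828
405^512 ≡ 828^2 = 685584 ≡ 1362
867 = 512 + 256 + 64 + 32 + 2 + 1, so 405^867 ≡ 1362·828·1455·798·1115·405 ≡ 126 (mod 1481)
223·126 = 28098 ≡ 1440 (mod 1481)
810 ≠ 1440; the check fails.

forged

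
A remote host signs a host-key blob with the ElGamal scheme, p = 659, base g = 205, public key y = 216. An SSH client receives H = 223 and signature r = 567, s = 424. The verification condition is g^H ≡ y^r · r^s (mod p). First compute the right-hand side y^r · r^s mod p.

Squares mod 659: 216^1≡216, 216^2≡526, 216^4≡555, 216^8≡272, 216^16≡176, 216^32≡3, 216^64≡9, 216^128≡81, 216^256≡630, 216^512≡182
567 = 512 + 32 + 16 + 4 + 2 + 1, so 216^567 ≡ 182·3·176·555·526·216 ≡ 486 (mod 659)
Squares mod 659: 567^1≡567, 567^2≡556, 567^4≡65, 567^8≡271, 567^16≡292, 567^32≡253, 567^64≡86, 567^128≡147, 567^256≡521
424 = 256 + 128 + 32 + 8, so 567^424 ≡ 521·147·253·271 ≡ 566 (mod 659)
y^r · r^s ≡ 486·566 = 275076 ≡ 273 (mod 659)

273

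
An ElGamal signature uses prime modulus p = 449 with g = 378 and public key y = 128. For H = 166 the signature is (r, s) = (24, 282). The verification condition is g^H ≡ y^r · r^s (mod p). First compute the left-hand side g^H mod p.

Squares mod 449: 378^1≡378, 378^2≡102, 378^4≡77, 378^8≡92, 378^16≡382, 378^32≡448, 378^64≡1, 378^128≡1
166 = 128 + 32 + 4 + 2, so 378^166 ≡ 1·448·77·102 ≡ 228 (mod 449)

228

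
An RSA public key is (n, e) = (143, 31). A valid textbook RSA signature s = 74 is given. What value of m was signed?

74

s^2 ≡ 74^2 = 5476 ≡ 42
s^4 ≡ 42^2 = 1764 ≡ 48
s^8 ≡ 48^2 = 2304 ≡ 16
s^16 ≡ 16^2 = 256 ≡ 113
31 = 16 + 8 + 4 + 2 + 1, so s^31 ≡ 113·16·48·42·74 ≡ 74 (mod 143)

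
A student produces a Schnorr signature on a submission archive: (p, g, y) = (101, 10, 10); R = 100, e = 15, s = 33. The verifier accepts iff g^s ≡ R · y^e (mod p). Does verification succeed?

g^s mod p:
10^2 = 100
10^4 ≡ 100^2 = 10000 ≡ 1
10^8 ≡ 1^2 = 1
10^16 ≡ 1^2 = 1
10^32 ≡ 1^2 = 1
33 = 32 + 1, so 10^33 ≡ 1·10 ≡ 10 (mod 101)
R · y^e mod p:
10^2 = 100
10^4 ≡ 100^2 = 10000 ≡ 1
10^8 ≡ 1^2 = 1
15 = 8 + 4 + 2 + 1, so 10^15 ≡ 1·1·100·10 ≡ 91 (mod 101)
100·91 = 9100 ≡ 10 (mod 101)
10 ≡ 10 (mod 101); signature holds.

passes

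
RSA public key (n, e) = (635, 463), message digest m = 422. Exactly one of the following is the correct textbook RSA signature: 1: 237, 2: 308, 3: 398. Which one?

3

Candidate 1: Squares mod 635: 237^1≡237, 237^2≡289, 237^4≡336, 237^8≡501, 237^16≡176, 237^32≡496, 237^64≡271, 237^128≡416, 237^256≡336; 463 = 256 + 128 + 64 + 8 + 4 + 2 + 1, so 237^463 ≡ 336·416·271·501·336·289·237 ≡ 213 (mod 635)
Candidate 2: Squares mod 635: 308^1≡308, 308^2≡249, 308^4≡406, 308^8≡371, 308^16≡481, 308^32≡221, 308^64≡581, 308^128≡376, 308^256≡406; 463 = 256 + 128 + 64 + 8 + 4 + 2 + 1, so 308^463 ≡ 406·376·581·371·406·249·308 ≡ 562 (mod 635)
Candidate 3: Squares mod 635: 398^1≡398, 398^2≡289, 398^4≡336, 398^8≡501, 398^16≡176, 398^32≡496, 398^64≡271, 398^128≡416, 398^256≡336; 463 = 256 + 128 + 64 + 8 + 4 + 2 + 1, so 398^463 ≡ 336·416·271·501·336·289·398 ≡ 422 (mod 635)
  → matches m = 422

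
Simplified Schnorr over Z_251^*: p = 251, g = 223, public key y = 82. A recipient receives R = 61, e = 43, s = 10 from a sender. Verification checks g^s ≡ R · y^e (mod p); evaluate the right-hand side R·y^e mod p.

Squares mod 251: 82^1≡82, 82^2≡198, 82^4≡48, 82^8≡45, 82^16≡17, 82^32≡38
43 = 32 + 8 + 2 + 1, so 82^43 ≡ 38·45·198·82 ≡ 199 (mod 251)
R · y^e ≡ 61·199 = 12139 ≡ 91 (mod 251)

91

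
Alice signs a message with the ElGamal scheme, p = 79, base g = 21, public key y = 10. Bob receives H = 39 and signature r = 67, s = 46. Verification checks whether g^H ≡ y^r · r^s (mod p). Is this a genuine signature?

genuine

Left side g^H mod p:
21^2 = 441 ≡ 46
21^4 ≡ 46^2 = 2116 ≡ 62
21^8 ≡ 62^2 = 3844 ≡ 52
21^16 ≡ 52^2 = 2704 ≡ 18
21^32 ≡ 18^2 = 324 ≡ 8
39 = 32 + 4 + 2 + 1, so 21^39 ≡ 8·62·46·21 ≡ 1 (mod 79)
Right side y^r · r^s mod p:
10^2 = 100 ≡ 21
10^4 ≡ 21^2 = 441 ≡ 46
10^8 ≡ 46^2 = 2116 ≡ 62
10^16 ≡ 62^2 = 3844 ≡ 52
10^32 ≡ 52^2 = 2704 ≡ 18
10^64 ≡ 18^2 = 324 ≡ 8
67 = 64 + 2 + 1, so 10^67 ≡ 8·21·10 ≡ 21 (mod 79)
67^2 = 4489 ≡ 65
67^4 ≡ 65^2 = 4225 ≡ 38
67^8 ≡ 38^2 = 1444 ≡ 22
67^16 ≡ 22^2 = 484 ≡ 10
67^32 ≡ 10^2 = 100 ≡ 21
46 = 32 + 8 + 4 + 2, so 67^46 ≡ 21·22·38·65 ≡ 64 (mod 79)
21·64 = 1344 ≡ 1 (mod 79)
1 ≡ 1 (mod 79), so the signature is genuine.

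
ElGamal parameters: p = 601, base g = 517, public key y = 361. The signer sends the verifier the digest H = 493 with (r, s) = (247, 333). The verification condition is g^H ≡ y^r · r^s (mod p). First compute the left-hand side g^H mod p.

517^493 mod 601 = 567

567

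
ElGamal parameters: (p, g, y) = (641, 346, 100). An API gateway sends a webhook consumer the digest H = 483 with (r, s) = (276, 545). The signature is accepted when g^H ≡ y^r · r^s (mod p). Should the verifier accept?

Left side g^H mod p:
346^2 = 119716 ≡ 490
346^4 ≡ 490^2 = 240100 ≡ 366
346^8 ≡ 366^2 = 133956 ≡ 628
346^16 ≡ 628^2 = 394384 ≡ 169
346^32 ≡ 169^2 = 28561 ≡ 357
346^64 ≡ 357^2 = 127449 ≡ 531
346^128 ≡ 531^2 = 281961 ≡ 562
346^256 ≡ 562^2 = 315844 ≡ 472
483 = 256 + 128 + 64 + 32 + 2 + 1, so 346^483 ≡ 472·562·531·357·490·346 ≡ 316 (mod 641)
Right side y^r · r^s mod p:
100^2 = 10000 ≡ 385
100^4 ≡ 385^2 = 148225 ≡ 154
100^8 ≡ 154^2 = 23716 ≡ 640
100^16 ≡ 640^2 = 409600 ≡ 1
100^32 ≡ 1^2 = 1
100^64 ≡ 1^2 = 1
100^128 ≡ 1^2 = 1
100^256 ≡ 1^2 = 1
276 = 256 + 16 + 4, so 100^276 ≡ 1·1·154 ≡ 154 (mod 641)
276^2 = 76176 ≡ 538
276^4 ≡ 538^2 = 289444 ≡ 353
276^8 ≡ 353^2 = 124609 ≡ 255
276^16 ≡ 255^2 = 65025 ≡ 284
276^32 ≡ 284^2 = 80656 ≡ 531
276^64 ≡ 531^2 = 281961 ≡ 562
276^128 ≡ 562^2 = 315844 ≡ 472
276^256 ≡ 472^2 = 222784 ≡ 357
276^512 ≡ 357^2 = 127449 ≡ 531
545 = 512 + 32 + 1, so 276^545 ≡ 531·531·276 ≡ 631 (mod 641)
154·631 = 97174 ≡ 383 (mod 641)
316 ≠ 383, so verification fails.

reject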